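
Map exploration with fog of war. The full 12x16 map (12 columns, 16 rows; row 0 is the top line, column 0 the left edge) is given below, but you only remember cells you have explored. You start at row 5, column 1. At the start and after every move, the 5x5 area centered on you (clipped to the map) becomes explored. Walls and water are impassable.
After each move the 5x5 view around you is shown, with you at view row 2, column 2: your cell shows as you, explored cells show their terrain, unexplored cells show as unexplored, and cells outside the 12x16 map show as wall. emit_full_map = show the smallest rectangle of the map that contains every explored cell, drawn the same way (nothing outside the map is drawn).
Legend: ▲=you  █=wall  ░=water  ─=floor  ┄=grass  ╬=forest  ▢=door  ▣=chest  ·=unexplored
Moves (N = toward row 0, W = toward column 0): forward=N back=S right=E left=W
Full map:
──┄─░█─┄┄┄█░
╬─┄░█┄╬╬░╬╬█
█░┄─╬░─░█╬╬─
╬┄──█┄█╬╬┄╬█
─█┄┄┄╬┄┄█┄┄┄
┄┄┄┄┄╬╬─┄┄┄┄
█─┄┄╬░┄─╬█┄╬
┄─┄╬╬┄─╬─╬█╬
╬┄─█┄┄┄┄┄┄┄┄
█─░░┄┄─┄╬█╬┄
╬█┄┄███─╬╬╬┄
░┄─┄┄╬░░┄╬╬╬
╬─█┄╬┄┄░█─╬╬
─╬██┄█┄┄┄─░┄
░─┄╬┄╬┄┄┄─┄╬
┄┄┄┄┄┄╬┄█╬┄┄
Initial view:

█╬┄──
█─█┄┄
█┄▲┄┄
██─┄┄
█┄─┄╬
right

╬┄──█
─█┄┄┄
┄┄▲┄┄
█─┄┄╬
┄─┄╬╬

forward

█░┄─╬
╬┄──█
─█▲┄┄
┄┄┄┄┄
█─┄┄╬

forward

╬─┄░█
█░┄─╬
╬┄▲─█
─█┄┄┄
┄┄┄┄┄

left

█╬─┄░
██░┄─
█╬▲──
█─█┄┄
█┄┄┄┄

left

██╬─┄
███░┄
██▲┄─
██─█┄
██┄┄┄

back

███░┄
██╬┄─
██▲█┄
██┄┄┄
███─┄

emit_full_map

╬─┄░█
█░┄─╬
╬┄──█
▲█┄┄┄
┄┄┄┄┄
█─┄┄╬
┄─┄╬╬

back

██╬┄─
██─█┄
██▲┄┄
███─┄
██┄─┄

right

█╬┄──
█─█┄┄
█┄▲┄┄
██─┄┄
█┄─┄╬

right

╬┄──█
─█┄┄┄
┄┄▲┄┄
█─┄┄╬
┄─┄╬╬

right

┄──█┄
█┄┄┄╬
┄┄▲┄╬
─┄┄╬░
─┄╬╬┄

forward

░┄─╬░
┄──█┄
█┄▲┄╬
┄┄┄┄╬
─┄┄╬░

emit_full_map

╬─┄░█·
█░┄─╬░
╬┄──█┄
─█┄▲┄╬
┄┄┄┄┄╬
█─┄┄╬░
┄─┄╬╬┄

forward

─┄░█┄
░┄─╬░
┄─▲█┄
█┄┄┄╬
┄┄┄┄╬

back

░┄─╬░
┄──█┄
█┄▲┄╬
┄┄┄┄╬
─┄┄╬░

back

┄──█┄
█┄┄┄╬
┄┄▲┄╬
─┄┄╬░
─┄╬╬┄


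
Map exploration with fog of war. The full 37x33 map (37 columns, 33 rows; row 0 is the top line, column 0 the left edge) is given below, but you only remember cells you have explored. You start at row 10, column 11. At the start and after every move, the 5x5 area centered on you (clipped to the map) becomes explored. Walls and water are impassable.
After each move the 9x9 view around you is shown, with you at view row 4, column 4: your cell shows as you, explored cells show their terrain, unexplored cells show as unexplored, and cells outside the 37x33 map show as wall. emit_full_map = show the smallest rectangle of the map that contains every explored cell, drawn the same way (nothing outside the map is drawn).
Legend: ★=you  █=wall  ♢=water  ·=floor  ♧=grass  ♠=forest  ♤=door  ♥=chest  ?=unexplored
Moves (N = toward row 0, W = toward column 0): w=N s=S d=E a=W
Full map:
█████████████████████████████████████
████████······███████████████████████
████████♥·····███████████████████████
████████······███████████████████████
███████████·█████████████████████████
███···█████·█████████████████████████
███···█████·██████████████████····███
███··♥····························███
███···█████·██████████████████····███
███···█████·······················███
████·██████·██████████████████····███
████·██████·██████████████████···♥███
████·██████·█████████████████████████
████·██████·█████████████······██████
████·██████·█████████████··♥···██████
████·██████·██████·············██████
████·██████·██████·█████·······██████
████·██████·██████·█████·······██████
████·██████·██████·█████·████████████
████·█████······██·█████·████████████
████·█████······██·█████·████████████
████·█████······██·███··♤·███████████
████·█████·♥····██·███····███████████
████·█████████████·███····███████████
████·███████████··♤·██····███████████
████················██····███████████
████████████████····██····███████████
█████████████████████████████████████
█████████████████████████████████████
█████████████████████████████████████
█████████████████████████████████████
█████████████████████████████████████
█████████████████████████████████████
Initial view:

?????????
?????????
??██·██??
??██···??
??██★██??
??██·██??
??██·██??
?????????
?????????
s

?????????
??██·██??
??██···??
??██·██??
??██★██??
??██·██??
??██·██??
?????????
?????????

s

??██·██??
??██···??
??██·██??
??██·██??
??██★██??
??██·██??
??██·██??
?????????
?????????

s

??██···??
??██·██??
??██·██??
??██·██??
??██★██??
??██·██??
??██·██??
?????????
?????????

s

??██·██??
??██·██??
??██·██??
??██·██??
??██★██??
??██·██??
??██·██??
?????????
?????????

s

??██·██??
??██·██??
??██·██??
??██·██??
??██★██??
??██·██??
??██·██??
?????????
?????????

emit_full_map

██·██
██···
██·██
██·██
██·██
██·██
██·██
██★██
██·██
██·██

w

??██·██??
??██·██??
??██·██??
??██·██??
??██★██??
??██·██??
??██·██??
??██·██??
?????????


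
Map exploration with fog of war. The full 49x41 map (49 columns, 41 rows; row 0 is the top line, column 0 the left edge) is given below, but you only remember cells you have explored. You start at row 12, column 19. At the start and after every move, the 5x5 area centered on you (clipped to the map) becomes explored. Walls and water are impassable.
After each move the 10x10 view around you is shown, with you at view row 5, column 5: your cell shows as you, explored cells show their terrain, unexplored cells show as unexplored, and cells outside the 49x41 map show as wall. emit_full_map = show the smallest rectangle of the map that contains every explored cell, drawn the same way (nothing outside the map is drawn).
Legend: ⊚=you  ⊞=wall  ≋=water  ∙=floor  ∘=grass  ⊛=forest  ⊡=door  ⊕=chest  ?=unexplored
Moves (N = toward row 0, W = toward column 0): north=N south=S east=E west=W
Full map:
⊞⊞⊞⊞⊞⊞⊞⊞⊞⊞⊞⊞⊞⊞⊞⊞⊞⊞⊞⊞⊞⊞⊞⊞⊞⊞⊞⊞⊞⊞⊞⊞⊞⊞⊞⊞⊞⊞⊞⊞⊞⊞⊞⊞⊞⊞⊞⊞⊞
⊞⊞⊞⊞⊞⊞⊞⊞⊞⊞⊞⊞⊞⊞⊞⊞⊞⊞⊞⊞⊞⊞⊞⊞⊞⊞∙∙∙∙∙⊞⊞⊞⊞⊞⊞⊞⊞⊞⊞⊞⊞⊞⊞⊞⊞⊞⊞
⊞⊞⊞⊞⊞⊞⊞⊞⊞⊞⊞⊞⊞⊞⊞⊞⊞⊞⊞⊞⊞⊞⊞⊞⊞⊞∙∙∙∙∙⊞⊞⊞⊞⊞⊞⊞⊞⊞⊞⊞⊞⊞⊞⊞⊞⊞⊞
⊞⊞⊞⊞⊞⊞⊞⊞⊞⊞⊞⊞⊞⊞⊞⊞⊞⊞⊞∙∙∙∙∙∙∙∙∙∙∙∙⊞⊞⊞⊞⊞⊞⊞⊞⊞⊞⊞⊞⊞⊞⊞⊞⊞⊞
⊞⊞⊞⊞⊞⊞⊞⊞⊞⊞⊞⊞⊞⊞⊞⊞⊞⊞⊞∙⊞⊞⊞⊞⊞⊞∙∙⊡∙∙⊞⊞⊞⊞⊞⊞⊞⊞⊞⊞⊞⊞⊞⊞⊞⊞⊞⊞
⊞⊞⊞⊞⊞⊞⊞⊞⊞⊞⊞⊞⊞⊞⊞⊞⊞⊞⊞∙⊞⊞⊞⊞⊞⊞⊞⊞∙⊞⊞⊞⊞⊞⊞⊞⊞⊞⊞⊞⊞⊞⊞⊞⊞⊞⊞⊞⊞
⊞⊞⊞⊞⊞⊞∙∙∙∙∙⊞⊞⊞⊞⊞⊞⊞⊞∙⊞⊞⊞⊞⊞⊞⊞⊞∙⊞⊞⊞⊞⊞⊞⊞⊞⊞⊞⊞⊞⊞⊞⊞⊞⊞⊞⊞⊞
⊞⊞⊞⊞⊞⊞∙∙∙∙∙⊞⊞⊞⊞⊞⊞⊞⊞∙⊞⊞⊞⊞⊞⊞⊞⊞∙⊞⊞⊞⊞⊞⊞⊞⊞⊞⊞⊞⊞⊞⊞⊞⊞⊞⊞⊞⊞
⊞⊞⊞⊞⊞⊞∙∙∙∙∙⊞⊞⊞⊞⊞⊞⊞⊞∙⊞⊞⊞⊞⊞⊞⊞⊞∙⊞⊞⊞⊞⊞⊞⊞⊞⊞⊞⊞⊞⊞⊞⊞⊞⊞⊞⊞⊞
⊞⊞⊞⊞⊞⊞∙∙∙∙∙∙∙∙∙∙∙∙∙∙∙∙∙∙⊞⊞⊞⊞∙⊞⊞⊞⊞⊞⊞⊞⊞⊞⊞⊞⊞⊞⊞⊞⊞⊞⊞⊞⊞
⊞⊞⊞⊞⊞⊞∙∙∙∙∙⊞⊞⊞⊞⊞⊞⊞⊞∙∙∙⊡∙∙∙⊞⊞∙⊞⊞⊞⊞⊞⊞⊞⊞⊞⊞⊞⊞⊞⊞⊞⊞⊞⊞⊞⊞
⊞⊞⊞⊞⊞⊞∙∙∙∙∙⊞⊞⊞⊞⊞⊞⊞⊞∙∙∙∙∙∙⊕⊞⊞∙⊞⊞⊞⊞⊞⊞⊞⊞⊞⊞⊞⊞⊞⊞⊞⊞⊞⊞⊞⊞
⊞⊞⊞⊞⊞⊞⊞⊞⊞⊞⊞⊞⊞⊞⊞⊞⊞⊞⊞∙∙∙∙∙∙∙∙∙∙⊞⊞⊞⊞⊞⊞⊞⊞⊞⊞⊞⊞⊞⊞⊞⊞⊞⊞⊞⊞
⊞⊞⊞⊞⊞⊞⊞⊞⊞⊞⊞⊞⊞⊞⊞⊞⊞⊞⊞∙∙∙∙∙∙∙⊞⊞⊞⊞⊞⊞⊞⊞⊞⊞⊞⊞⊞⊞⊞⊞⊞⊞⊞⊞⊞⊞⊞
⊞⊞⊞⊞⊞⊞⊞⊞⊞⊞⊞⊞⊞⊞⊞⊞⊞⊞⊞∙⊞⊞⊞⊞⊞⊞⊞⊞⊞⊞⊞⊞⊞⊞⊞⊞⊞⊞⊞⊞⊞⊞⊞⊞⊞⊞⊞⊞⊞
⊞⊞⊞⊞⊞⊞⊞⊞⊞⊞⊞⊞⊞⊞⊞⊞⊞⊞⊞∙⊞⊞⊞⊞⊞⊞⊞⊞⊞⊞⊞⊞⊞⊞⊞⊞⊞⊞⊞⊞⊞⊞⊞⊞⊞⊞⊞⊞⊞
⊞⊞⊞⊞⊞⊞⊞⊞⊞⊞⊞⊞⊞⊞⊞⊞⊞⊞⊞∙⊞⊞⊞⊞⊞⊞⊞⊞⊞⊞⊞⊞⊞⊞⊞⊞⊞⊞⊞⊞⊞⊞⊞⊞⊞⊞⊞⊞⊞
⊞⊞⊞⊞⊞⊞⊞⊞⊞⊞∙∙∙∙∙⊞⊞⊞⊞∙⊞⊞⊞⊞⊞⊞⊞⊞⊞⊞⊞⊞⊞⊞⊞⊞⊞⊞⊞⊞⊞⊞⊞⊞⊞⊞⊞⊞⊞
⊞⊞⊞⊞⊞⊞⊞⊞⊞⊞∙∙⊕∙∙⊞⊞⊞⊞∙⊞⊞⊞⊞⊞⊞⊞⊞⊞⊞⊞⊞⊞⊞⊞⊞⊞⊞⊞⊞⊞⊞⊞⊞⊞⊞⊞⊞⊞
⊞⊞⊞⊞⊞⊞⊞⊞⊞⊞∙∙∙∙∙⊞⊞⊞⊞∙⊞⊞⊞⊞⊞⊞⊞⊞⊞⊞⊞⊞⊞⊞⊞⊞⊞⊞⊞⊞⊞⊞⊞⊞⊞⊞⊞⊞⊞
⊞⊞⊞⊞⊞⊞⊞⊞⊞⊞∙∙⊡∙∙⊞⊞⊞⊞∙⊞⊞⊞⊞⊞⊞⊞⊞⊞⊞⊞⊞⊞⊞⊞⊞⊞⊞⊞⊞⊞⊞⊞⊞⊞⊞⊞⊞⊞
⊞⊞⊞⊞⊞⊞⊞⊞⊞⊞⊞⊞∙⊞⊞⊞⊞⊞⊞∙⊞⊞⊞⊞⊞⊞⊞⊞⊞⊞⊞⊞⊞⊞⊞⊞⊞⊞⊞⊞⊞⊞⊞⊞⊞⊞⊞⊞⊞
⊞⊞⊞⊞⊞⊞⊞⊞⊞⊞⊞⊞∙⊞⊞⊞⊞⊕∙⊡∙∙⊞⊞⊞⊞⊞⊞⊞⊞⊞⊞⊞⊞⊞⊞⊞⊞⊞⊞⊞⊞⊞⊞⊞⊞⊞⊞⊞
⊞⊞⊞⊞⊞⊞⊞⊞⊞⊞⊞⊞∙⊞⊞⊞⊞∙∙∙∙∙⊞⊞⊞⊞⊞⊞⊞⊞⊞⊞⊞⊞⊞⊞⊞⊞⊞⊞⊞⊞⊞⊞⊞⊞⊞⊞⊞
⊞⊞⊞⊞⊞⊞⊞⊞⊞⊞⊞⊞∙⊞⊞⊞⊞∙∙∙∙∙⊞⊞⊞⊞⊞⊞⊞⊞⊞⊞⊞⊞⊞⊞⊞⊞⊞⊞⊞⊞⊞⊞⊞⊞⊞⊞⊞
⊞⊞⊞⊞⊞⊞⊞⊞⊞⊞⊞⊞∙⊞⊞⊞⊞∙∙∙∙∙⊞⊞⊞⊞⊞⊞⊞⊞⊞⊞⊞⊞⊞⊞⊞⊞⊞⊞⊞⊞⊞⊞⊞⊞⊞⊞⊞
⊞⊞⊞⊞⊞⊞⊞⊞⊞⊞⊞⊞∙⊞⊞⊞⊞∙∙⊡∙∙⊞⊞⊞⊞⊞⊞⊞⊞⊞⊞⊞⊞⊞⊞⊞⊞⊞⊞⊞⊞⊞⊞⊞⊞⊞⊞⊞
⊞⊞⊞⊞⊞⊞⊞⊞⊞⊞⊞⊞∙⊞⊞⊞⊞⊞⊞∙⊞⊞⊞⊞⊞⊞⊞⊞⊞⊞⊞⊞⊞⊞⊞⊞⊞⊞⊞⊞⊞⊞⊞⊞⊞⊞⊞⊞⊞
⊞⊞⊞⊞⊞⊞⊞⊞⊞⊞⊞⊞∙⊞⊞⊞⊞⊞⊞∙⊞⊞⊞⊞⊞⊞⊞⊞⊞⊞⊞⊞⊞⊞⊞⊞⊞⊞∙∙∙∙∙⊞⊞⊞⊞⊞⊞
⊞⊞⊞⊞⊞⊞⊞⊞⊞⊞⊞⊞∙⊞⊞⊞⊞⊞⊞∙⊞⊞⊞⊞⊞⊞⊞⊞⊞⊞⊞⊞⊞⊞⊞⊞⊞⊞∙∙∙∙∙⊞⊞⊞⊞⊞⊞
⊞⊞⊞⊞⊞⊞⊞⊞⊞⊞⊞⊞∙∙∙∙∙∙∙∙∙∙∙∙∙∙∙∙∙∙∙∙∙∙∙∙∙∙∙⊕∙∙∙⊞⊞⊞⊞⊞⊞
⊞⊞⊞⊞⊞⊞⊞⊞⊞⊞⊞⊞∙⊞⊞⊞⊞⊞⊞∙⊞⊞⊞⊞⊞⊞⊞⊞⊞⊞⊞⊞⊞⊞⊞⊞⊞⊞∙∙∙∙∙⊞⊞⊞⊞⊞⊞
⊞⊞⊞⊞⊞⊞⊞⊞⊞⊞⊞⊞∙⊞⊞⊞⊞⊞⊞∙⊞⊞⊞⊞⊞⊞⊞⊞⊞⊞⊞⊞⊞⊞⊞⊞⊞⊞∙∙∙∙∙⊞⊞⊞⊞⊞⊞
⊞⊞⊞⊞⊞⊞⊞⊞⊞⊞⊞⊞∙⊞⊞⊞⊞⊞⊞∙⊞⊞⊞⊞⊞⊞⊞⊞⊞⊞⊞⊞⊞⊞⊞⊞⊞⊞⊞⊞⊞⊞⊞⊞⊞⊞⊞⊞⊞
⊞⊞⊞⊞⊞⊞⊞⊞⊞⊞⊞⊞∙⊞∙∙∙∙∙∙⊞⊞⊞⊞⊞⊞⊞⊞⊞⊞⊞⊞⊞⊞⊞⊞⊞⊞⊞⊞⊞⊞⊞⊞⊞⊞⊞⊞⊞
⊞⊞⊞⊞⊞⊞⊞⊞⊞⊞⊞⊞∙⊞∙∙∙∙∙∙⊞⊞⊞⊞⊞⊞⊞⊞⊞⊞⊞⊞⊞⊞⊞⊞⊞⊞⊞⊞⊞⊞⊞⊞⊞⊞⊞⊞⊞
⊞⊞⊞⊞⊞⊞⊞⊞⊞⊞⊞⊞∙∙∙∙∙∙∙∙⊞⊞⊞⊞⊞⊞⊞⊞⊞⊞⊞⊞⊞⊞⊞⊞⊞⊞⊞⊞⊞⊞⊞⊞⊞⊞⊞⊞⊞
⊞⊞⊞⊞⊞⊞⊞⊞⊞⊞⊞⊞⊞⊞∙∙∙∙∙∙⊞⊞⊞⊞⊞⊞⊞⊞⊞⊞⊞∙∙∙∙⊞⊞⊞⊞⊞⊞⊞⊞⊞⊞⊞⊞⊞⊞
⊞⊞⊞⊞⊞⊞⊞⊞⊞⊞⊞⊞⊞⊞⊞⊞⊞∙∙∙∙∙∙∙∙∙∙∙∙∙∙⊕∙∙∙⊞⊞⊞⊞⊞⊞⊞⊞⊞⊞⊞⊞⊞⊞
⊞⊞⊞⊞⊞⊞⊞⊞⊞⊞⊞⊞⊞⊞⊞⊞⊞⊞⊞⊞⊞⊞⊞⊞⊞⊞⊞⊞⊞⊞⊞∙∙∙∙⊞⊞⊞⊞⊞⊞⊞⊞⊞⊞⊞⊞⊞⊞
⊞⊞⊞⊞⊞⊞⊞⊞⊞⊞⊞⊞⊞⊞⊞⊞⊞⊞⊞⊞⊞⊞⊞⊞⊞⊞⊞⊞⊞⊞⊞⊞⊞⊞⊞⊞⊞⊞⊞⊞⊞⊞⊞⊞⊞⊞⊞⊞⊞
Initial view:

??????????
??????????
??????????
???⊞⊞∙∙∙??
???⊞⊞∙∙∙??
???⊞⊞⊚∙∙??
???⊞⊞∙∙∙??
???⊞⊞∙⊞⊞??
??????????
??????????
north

??????????
??????????
??????????
???∙∙∙∙∙??
???⊞⊞∙∙∙??
???⊞⊞⊚∙∙??
???⊞⊞∙∙∙??
???⊞⊞∙∙∙??
???⊞⊞∙⊞⊞??
??????????

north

??????????
??????????
??????????
???⊞⊞∙⊞⊞??
???∙∙∙∙∙??
???⊞⊞⊚∙∙??
???⊞⊞∙∙∙??
???⊞⊞∙∙∙??
???⊞⊞∙∙∙??
???⊞⊞∙⊞⊞??

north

??????????
??????????
??????????
???⊞⊞∙⊞⊞??
???⊞⊞∙⊞⊞??
???∙∙⊚∙∙??
???⊞⊞∙∙∙??
???⊞⊞∙∙∙??
???⊞⊞∙∙∙??
???⊞⊞∙∙∙??

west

??????????
??????????
??????????
???⊞⊞⊞∙⊞⊞?
???⊞⊞⊞∙⊞⊞?
???∙∙⊚∙∙∙?
???⊞⊞⊞∙∙∙?
???⊞⊞⊞∙∙∙?
????⊞⊞∙∙∙?
????⊞⊞∙∙∙?

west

??????????
??????????
??????????
???⊞⊞⊞⊞∙⊞⊞
???⊞⊞⊞⊞∙⊞⊞
???∙∙⊚∙∙∙∙
???⊞⊞⊞⊞∙∙∙
???⊞⊞⊞⊞∙∙∙
?????⊞⊞∙∙∙
?????⊞⊞∙∙∙

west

??????????
??????????
??????????
???⊞⊞⊞⊞⊞∙⊞
???⊞⊞⊞⊞⊞∙⊞
???∙∙⊚∙∙∙∙
???⊞⊞⊞⊞⊞∙∙
???⊞⊞⊞⊞⊞∙∙
??????⊞⊞∙∙
??????⊞⊞∙∙

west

??????????
??????????
??????????
???⊞⊞⊞⊞⊞⊞∙
???⊞⊞⊞⊞⊞⊞∙
???∙∙⊚∙∙∙∙
???⊞⊞⊞⊞⊞⊞∙
???⊞⊞⊞⊞⊞⊞∙
???????⊞⊞∙
???????⊞⊞∙

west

??????????
??????????
??????????
???⊞⊞⊞⊞⊞⊞⊞
???⊞⊞⊞⊞⊞⊞⊞
???∙∙⊚∙∙∙∙
???⊞⊞⊞⊞⊞⊞⊞
???⊞⊞⊞⊞⊞⊞⊞
????????⊞⊞
????????⊞⊞

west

??????????
??????????
??????????
???⊞⊞⊞⊞⊞⊞⊞
???⊞⊞⊞⊞⊞⊞⊞
???∙∙⊚∙∙∙∙
???⊞⊞⊞⊞⊞⊞⊞
???⊞⊞⊞⊞⊞⊞⊞
?????????⊞
?????????⊞

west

??????????
??????????
??????????
???∙⊞⊞⊞⊞⊞⊞
???∙⊞⊞⊞⊞⊞⊞
???∙∙⊚∙∙∙∙
???∙⊞⊞⊞⊞⊞⊞
???∙⊞⊞⊞⊞⊞⊞
??????????
??????????

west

??????????
??????????
??????????
???∙∙⊞⊞⊞⊞⊞
???∙∙⊞⊞⊞⊞⊞
???∙∙⊚∙∙∙∙
???∙∙⊞⊞⊞⊞⊞
???∙∙⊞⊞⊞⊞⊞
??????????
??????????

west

??????????
??????????
??????????
???∙∙∙⊞⊞⊞⊞
???∙∙∙⊞⊞⊞⊞
???∙∙⊚∙∙∙∙
???∙∙∙⊞⊞⊞⊞
???∙∙∙⊞⊞⊞⊞
??????????
??????????

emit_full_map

∙∙∙⊞⊞⊞⊞⊞⊞⊞⊞∙⊞⊞
∙∙∙⊞⊞⊞⊞⊞⊞⊞⊞∙⊞⊞
∙∙⊚∙∙∙∙∙∙∙∙∙∙∙
∙∙∙⊞⊞⊞⊞⊞⊞⊞⊞∙∙∙
∙∙∙⊞⊞⊞⊞⊞⊞⊞⊞∙∙∙
?????????⊞⊞∙∙∙
?????????⊞⊞∙∙∙
?????????⊞⊞∙⊞⊞

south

??????????
??????????
???∙∙∙⊞⊞⊞⊞
???∙∙∙⊞⊞⊞⊞
???∙∙∙∙∙∙∙
???∙∙⊚⊞⊞⊞⊞
???∙∙∙⊞⊞⊞⊞
???⊞⊞⊞⊞⊞??
??????????
??????????

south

??????????
???∙∙∙⊞⊞⊞⊞
???∙∙∙⊞⊞⊞⊞
???∙∙∙∙∙∙∙
???∙∙∙⊞⊞⊞⊞
???∙∙⊚⊞⊞⊞⊞
???⊞⊞⊞⊞⊞??
???⊞⊞⊞⊞⊞??
??????????
??????????

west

??????????
????∙∙∙⊞⊞⊞
????∙∙∙⊞⊞⊞
???∙∙∙∙∙∙∙
???∙∙∙∙⊞⊞⊞
???∙∙⊚∙⊞⊞⊞
???⊞⊞⊞⊞⊞⊞?
???⊞⊞⊞⊞⊞⊞?
??????????
??????????

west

??????????
?????∙∙∙⊞⊞
?????∙∙∙⊞⊞
???∙∙∙∙∙∙∙
???∙∙∙∙∙⊞⊞
???∙∙⊚∙∙⊞⊞
???⊞⊞⊞⊞⊞⊞⊞
???⊞⊞⊞⊞⊞⊞⊞
??????????
??????????

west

??????????
??????∙∙∙⊞
??????∙∙∙⊞
???⊞∙∙∙∙∙∙
???⊞∙∙∙∙∙⊞
???⊞∙⊚∙∙∙⊞
???⊞⊞⊞⊞⊞⊞⊞
???⊞⊞⊞⊞⊞⊞⊞
??????????
??????????

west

??????????
???????∙∙∙
???????∙∙∙
???⊞⊞∙∙∙∙∙
???⊞⊞∙∙∙∙∙
???⊞⊞⊚∙∙∙∙
???⊞⊞⊞⊞⊞⊞⊞
???⊞⊞⊞⊞⊞⊞⊞
??????????
??????????

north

??????????
??????????
???????∙∙∙
???⊞⊞∙∙∙∙∙
???⊞⊞∙∙∙∙∙
???⊞⊞⊚∙∙∙∙
???⊞⊞∙∙∙∙∙
???⊞⊞⊞⊞⊞⊞⊞
???⊞⊞⊞⊞⊞⊞⊞
??????????

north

??????????
??????????
??????????
???⊞⊞∙∙∙∙∙
???⊞⊞∙∙∙∙∙
???⊞⊞⊚∙∙∙∙
???⊞⊞∙∙∙∙∙
???⊞⊞∙∙∙∙∙
???⊞⊞⊞⊞⊞⊞⊞
???⊞⊞⊞⊞⊞⊞⊞

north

??????????
??????????
??????????
???⊞⊞∙∙∙??
???⊞⊞∙∙∙∙∙
???⊞⊞⊚∙∙∙∙
???⊞⊞∙∙∙∙∙
???⊞⊞∙∙∙∙∙
???⊞⊞∙∙∙∙∙
???⊞⊞⊞⊞⊞⊞⊞

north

??????????
??????????
??????????
???⊞⊞⊞⊞⊞??
???⊞⊞∙∙∙??
???⊞⊞⊚∙∙∙∙
???⊞⊞∙∙∙∙∙
???⊞⊞∙∙∙∙∙
???⊞⊞∙∙∙∙∙
???⊞⊞∙∙∙∙∙

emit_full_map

⊞⊞⊞⊞⊞?????????????
⊞⊞∙∙∙?????????????
⊞⊞⊚∙∙∙∙⊞⊞⊞⊞⊞⊞⊞⊞∙⊞⊞
⊞⊞∙∙∙∙∙⊞⊞⊞⊞⊞⊞⊞⊞∙⊞⊞
⊞⊞∙∙∙∙∙∙∙∙∙∙∙∙∙∙∙∙
⊞⊞∙∙∙∙∙⊞⊞⊞⊞⊞⊞⊞⊞∙∙∙
⊞⊞∙∙∙∙∙⊞⊞⊞⊞⊞⊞⊞⊞∙∙∙
⊞⊞⊞⊞⊞⊞⊞⊞⊞????⊞⊞∙∙∙
⊞⊞⊞⊞⊞⊞⊞⊞⊞????⊞⊞∙∙∙
?????????????⊞⊞∙⊞⊞

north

??????????
??????????
??????????
???⊞⊞⊞⊞⊞??
???⊞⊞⊞⊞⊞??
???⊞⊞⊚∙∙??
???⊞⊞∙∙∙∙∙
???⊞⊞∙∙∙∙∙
???⊞⊞∙∙∙∙∙
???⊞⊞∙∙∙∙∙

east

??????????
??????????
??????????
??⊞⊞⊞⊞⊞⊞??
??⊞⊞⊞⊞⊞⊞??
??⊞⊞∙⊚∙∙??
??⊞⊞∙∙∙∙∙⊞
??⊞⊞∙∙∙∙∙⊞
??⊞⊞∙∙∙∙∙∙
??⊞⊞∙∙∙∙∙⊞

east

??????????
??????????
??????????
?⊞⊞⊞⊞⊞⊞⊞??
?⊞⊞⊞⊞⊞⊞⊞??
?⊞⊞∙∙⊚∙∙??
?⊞⊞∙∙∙∙∙⊞⊞
?⊞⊞∙∙∙∙∙⊞⊞
?⊞⊞∙∙∙∙∙∙∙
?⊞⊞∙∙∙∙∙⊞⊞

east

??????????
??????????
??????????
⊞⊞⊞⊞⊞⊞⊞⊞??
⊞⊞⊞⊞⊞⊞⊞⊞??
⊞⊞∙∙∙⊚∙⊞??
⊞⊞∙∙∙∙∙⊞⊞⊞
⊞⊞∙∙∙∙∙⊞⊞⊞
⊞⊞∙∙∙∙∙∙∙∙
⊞⊞∙∙∙∙∙⊞⊞⊞

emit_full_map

⊞⊞⊞⊞⊞⊞⊞⊞??????????
⊞⊞⊞⊞⊞⊞⊞⊞??????????
⊞⊞∙∙∙⊚∙⊞??????????
⊞⊞∙∙∙∙∙⊞⊞⊞⊞⊞⊞⊞⊞∙⊞⊞
⊞⊞∙∙∙∙∙⊞⊞⊞⊞⊞⊞⊞⊞∙⊞⊞
⊞⊞∙∙∙∙∙∙∙∙∙∙∙∙∙∙∙∙
⊞⊞∙∙∙∙∙⊞⊞⊞⊞⊞⊞⊞⊞∙∙∙
⊞⊞∙∙∙∙∙⊞⊞⊞⊞⊞⊞⊞⊞∙∙∙
⊞⊞⊞⊞⊞⊞⊞⊞⊞????⊞⊞∙∙∙
⊞⊞⊞⊞⊞⊞⊞⊞⊞????⊞⊞∙∙∙
?????????????⊞⊞∙⊞⊞


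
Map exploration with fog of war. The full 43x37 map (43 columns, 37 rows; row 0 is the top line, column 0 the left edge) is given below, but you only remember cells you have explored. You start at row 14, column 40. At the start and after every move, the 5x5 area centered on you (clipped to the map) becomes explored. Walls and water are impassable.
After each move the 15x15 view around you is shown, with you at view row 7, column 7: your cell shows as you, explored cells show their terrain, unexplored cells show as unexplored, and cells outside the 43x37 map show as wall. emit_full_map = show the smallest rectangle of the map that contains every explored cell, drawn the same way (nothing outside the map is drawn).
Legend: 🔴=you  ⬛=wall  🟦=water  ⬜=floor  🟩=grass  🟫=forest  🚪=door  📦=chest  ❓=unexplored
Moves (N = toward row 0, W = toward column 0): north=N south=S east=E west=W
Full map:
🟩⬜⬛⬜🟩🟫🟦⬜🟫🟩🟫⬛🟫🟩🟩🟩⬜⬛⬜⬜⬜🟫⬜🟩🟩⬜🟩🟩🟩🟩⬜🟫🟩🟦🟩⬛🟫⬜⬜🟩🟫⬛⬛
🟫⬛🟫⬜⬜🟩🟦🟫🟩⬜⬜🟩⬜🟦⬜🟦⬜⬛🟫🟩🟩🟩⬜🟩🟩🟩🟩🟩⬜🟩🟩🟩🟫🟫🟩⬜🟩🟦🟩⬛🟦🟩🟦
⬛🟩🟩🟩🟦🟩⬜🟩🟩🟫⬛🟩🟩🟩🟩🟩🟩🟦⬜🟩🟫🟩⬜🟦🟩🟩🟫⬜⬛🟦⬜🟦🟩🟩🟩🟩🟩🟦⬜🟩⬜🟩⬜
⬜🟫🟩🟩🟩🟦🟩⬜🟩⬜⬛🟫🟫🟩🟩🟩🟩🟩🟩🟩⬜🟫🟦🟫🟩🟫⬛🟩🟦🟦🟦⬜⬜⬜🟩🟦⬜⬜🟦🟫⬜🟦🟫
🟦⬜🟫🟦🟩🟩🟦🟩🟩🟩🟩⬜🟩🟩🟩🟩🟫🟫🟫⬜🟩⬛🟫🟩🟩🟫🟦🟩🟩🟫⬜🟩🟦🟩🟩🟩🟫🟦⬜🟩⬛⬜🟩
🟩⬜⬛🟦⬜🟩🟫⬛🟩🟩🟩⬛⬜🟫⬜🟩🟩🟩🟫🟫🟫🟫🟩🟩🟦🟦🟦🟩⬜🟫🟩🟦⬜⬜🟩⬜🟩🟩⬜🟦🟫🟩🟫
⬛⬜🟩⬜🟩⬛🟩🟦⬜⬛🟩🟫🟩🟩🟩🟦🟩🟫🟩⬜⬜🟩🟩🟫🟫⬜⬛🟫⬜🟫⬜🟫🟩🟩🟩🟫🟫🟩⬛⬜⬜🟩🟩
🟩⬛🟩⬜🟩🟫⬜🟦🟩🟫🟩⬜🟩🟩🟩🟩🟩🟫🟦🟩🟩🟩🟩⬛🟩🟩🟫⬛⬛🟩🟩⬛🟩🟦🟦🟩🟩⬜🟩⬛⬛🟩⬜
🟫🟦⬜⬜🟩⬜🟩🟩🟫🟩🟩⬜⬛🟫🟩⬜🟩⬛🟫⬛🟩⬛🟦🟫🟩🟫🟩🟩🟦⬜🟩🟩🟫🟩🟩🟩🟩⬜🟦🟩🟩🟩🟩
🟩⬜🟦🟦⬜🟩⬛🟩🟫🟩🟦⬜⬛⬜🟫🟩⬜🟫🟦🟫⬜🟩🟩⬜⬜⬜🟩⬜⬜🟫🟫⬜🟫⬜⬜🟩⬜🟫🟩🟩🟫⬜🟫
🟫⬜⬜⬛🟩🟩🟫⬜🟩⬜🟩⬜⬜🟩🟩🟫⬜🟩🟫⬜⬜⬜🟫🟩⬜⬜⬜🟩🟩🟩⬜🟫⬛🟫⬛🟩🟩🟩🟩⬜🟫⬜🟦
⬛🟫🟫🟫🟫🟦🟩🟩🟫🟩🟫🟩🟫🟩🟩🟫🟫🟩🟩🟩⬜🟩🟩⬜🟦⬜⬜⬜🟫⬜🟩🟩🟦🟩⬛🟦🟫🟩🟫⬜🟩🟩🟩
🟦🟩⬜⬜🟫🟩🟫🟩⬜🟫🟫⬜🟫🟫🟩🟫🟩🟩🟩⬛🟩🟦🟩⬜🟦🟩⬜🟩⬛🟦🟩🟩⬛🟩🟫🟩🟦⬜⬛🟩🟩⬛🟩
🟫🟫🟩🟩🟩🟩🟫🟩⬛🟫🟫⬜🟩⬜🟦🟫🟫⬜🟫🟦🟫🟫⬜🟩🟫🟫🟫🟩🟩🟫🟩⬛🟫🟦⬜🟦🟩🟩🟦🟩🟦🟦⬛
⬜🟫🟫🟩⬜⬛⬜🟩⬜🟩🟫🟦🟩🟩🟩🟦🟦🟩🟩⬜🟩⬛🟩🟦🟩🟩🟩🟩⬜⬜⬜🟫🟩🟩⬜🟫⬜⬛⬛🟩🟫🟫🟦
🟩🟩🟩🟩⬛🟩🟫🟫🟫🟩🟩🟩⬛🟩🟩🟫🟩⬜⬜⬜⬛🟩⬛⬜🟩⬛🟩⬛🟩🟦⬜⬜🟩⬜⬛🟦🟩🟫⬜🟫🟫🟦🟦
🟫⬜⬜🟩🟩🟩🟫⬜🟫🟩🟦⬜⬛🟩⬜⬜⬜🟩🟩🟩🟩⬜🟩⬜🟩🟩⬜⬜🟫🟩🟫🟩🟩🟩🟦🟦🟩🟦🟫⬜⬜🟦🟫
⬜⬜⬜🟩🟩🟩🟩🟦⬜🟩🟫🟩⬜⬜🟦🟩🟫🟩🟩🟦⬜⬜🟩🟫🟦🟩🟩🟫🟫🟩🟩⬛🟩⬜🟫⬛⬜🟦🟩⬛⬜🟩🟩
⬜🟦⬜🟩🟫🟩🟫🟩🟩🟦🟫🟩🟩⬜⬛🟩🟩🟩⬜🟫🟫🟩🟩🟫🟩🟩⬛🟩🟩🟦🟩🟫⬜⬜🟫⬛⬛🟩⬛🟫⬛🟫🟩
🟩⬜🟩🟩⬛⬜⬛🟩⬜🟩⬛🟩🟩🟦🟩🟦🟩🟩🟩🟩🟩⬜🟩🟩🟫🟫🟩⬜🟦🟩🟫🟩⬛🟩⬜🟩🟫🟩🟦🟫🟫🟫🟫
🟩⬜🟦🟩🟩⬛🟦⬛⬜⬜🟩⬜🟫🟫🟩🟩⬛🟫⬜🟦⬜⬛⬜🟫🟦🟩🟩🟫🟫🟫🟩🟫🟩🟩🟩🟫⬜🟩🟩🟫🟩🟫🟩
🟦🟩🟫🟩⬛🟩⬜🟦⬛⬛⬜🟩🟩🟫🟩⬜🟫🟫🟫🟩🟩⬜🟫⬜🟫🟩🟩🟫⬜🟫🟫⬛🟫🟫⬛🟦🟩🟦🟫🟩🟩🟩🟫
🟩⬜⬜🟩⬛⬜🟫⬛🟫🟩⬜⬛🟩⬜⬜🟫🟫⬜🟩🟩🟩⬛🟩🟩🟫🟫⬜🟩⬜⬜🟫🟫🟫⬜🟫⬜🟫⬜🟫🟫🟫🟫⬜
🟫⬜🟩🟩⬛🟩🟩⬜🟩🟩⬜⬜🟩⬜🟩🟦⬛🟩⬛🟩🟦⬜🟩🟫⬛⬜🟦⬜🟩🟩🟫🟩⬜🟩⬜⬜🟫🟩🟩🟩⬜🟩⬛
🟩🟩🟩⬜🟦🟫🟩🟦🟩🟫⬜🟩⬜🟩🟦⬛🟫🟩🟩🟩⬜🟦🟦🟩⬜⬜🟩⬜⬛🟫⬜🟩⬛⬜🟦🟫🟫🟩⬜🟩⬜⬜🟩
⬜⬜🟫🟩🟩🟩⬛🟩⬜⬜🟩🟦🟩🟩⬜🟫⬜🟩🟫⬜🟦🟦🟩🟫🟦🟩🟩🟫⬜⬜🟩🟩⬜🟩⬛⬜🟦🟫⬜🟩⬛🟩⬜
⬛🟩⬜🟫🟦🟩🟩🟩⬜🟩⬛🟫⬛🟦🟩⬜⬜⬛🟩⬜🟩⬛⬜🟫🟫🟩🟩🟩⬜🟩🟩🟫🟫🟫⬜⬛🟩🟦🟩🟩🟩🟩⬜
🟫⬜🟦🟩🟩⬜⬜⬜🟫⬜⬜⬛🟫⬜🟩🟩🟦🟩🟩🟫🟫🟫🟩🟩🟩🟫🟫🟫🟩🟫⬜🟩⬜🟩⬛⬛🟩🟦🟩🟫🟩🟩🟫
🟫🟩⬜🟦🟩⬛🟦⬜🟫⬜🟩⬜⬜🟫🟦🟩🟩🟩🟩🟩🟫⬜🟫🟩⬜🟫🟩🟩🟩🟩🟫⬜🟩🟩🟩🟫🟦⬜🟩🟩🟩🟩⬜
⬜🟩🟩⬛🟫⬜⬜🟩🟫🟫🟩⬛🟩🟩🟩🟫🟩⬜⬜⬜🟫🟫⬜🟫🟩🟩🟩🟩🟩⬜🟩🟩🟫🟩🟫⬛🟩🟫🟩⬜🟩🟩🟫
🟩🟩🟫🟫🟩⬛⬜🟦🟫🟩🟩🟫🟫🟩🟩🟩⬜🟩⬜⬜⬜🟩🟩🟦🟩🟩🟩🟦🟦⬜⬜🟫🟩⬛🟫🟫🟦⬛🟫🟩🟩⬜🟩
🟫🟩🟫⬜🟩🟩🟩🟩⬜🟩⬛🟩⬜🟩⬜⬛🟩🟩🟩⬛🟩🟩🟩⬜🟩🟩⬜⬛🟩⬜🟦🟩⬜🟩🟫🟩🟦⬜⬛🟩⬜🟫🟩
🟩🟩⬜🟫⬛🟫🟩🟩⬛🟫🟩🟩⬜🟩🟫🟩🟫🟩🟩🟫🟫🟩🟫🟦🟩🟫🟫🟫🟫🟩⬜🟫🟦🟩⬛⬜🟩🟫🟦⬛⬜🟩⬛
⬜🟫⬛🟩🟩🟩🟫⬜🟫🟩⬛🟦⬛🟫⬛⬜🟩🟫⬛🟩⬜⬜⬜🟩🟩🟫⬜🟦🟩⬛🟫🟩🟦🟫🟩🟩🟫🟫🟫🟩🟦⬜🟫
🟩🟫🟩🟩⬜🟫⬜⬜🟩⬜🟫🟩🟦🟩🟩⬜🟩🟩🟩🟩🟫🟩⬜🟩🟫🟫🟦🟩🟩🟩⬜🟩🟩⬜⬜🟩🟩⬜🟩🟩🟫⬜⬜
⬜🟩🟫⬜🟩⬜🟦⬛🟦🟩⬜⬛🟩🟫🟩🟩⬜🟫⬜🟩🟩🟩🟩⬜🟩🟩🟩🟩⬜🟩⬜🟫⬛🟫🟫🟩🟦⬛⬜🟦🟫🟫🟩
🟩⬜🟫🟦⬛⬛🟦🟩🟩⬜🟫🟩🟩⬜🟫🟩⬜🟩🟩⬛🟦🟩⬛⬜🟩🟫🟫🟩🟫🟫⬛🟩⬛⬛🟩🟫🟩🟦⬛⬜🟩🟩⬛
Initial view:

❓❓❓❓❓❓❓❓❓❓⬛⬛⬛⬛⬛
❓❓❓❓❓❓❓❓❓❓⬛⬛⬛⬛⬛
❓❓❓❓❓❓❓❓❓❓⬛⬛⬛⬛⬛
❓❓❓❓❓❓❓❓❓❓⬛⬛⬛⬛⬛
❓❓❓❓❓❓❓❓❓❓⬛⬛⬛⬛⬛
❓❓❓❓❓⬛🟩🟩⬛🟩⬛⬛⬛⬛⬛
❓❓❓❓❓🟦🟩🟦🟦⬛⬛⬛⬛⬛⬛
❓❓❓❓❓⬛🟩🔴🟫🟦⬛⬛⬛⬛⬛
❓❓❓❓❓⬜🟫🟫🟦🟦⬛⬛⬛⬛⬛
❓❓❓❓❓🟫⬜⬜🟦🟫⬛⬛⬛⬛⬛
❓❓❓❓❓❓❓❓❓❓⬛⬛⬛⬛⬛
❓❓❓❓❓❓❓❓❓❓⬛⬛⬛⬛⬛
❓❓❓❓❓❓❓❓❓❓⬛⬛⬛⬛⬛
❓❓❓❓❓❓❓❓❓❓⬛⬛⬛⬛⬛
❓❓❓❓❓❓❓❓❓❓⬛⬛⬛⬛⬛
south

❓❓❓❓❓❓❓❓❓❓⬛⬛⬛⬛⬛
❓❓❓❓❓❓❓❓❓❓⬛⬛⬛⬛⬛
❓❓❓❓❓❓❓❓❓❓⬛⬛⬛⬛⬛
❓❓❓❓❓❓❓❓❓❓⬛⬛⬛⬛⬛
❓❓❓❓❓⬛🟩🟩⬛🟩⬛⬛⬛⬛⬛
❓❓❓❓❓🟦🟩🟦🟦⬛⬛⬛⬛⬛⬛
❓❓❓❓❓⬛🟩🟫🟫🟦⬛⬛⬛⬛⬛
❓❓❓❓❓⬜🟫🔴🟦🟦⬛⬛⬛⬛⬛
❓❓❓❓❓🟫⬜⬜🟦🟫⬛⬛⬛⬛⬛
❓❓❓❓❓🟩⬛⬜🟩🟩⬛⬛⬛⬛⬛
❓❓❓❓❓❓❓❓❓❓⬛⬛⬛⬛⬛
❓❓❓❓❓❓❓❓❓❓⬛⬛⬛⬛⬛
❓❓❓❓❓❓❓❓❓❓⬛⬛⬛⬛⬛
❓❓❓❓❓❓❓❓❓❓⬛⬛⬛⬛⬛
❓❓❓❓❓❓❓❓❓❓⬛⬛⬛⬛⬛

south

❓❓❓❓❓❓❓❓❓❓⬛⬛⬛⬛⬛
❓❓❓❓❓❓❓❓❓❓⬛⬛⬛⬛⬛
❓❓❓❓❓❓❓❓❓❓⬛⬛⬛⬛⬛
❓❓❓❓❓⬛🟩🟩⬛🟩⬛⬛⬛⬛⬛
❓❓❓❓❓🟦🟩🟦🟦⬛⬛⬛⬛⬛⬛
❓❓❓❓❓⬛🟩🟫🟫🟦⬛⬛⬛⬛⬛
❓❓❓❓❓⬜🟫🟫🟦🟦⬛⬛⬛⬛⬛
❓❓❓❓❓🟫⬜🔴🟦🟫⬛⬛⬛⬛⬛
❓❓❓❓❓🟩⬛⬜🟩🟩⬛⬛⬛⬛⬛
❓❓❓❓❓⬛🟫⬛🟫🟩⬛⬛⬛⬛⬛
❓❓❓❓❓❓❓❓❓❓⬛⬛⬛⬛⬛
❓❓❓❓❓❓❓❓❓❓⬛⬛⬛⬛⬛
❓❓❓❓❓❓❓❓❓❓⬛⬛⬛⬛⬛
❓❓❓❓❓❓❓❓❓❓⬛⬛⬛⬛⬛
❓❓❓❓❓❓❓❓❓❓⬛⬛⬛⬛⬛

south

❓❓❓❓❓❓❓❓❓❓⬛⬛⬛⬛⬛
❓❓❓❓❓❓❓❓❓❓⬛⬛⬛⬛⬛
❓❓❓❓❓⬛🟩🟩⬛🟩⬛⬛⬛⬛⬛
❓❓❓❓❓🟦🟩🟦🟦⬛⬛⬛⬛⬛⬛
❓❓❓❓❓⬛🟩🟫🟫🟦⬛⬛⬛⬛⬛
❓❓❓❓❓⬜🟫🟫🟦🟦⬛⬛⬛⬛⬛
❓❓❓❓❓🟫⬜⬜🟦🟫⬛⬛⬛⬛⬛
❓❓❓❓❓🟩⬛🔴🟩🟩⬛⬛⬛⬛⬛
❓❓❓❓❓⬛🟫⬛🟫🟩⬛⬛⬛⬛⬛
❓❓❓❓❓🟦🟫🟫🟫🟫⬛⬛⬛⬛⬛
❓❓❓❓❓❓❓❓❓❓⬛⬛⬛⬛⬛
❓❓❓❓❓❓❓❓❓❓⬛⬛⬛⬛⬛
❓❓❓❓❓❓❓❓❓❓⬛⬛⬛⬛⬛
❓❓❓❓❓❓❓❓❓❓⬛⬛⬛⬛⬛
❓❓❓❓❓❓❓❓❓❓⬛⬛⬛⬛⬛

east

❓❓❓❓❓❓❓❓❓⬛⬛⬛⬛⬛⬛
❓❓❓❓❓❓❓❓❓⬛⬛⬛⬛⬛⬛
❓❓❓❓⬛🟩🟩⬛🟩⬛⬛⬛⬛⬛⬛
❓❓❓❓🟦🟩🟦🟦⬛⬛⬛⬛⬛⬛⬛
❓❓❓❓⬛🟩🟫🟫🟦⬛⬛⬛⬛⬛⬛
❓❓❓❓⬜🟫🟫🟦🟦⬛⬛⬛⬛⬛⬛
❓❓❓❓🟫⬜⬜🟦🟫⬛⬛⬛⬛⬛⬛
❓❓❓❓🟩⬛⬜🔴🟩⬛⬛⬛⬛⬛⬛
❓❓❓❓⬛🟫⬛🟫🟩⬛⬛⬛⬛⬛⬛
❓❓❓❓🟦🟫🟫🟫🟫⬛⬛⬛⬛⬛⬛
❓❓❓❓❓❓❓❓❓⬛⬛⬛⬛⬛⬛
❓❓❓❓❓❓❓❓❓⬛⬛⬛⬛⬛⬛
❓❓❓❓❓❓❓❓❓⬛⬛⬛⬛⬛⬛
❓❓❓❓❓❓❓❓❓⬛⬛⬛⬛⬛⬛
❓❓❓❓❓❓❓❓❓⬛⬛⬛⬛⬛⬛

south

❓❓❓❓❓❓❓❓❓⬛⬛⬛⬛⬛⬛
❓❓❓❓⬛🟩🟩⬛🟩⬛⬛⬛⬛⬛⬛
❓❓❓❓🟦🟩🟦🟦⬛⬛⬛⬛⬛⬛⬛
❓❓❓❓⬛🟩🟫🟫🟦⬛⬛⬛⬛⬛⬛
❓❓❓❓⬜🟫🟫🟦🟦⬛⬛⬛⬛⬛⬛
❓❓❓❓🟫⬜⬜🟦🟫⬛⬛⬛⬛⬛⬛
❓❓❓❓🟩⬛⬜🟩🟩⬛⬛⬛⬛⬛⬛
❓❓❓❓⬛🟫⬛🔴🟩⬛⬛⬛⬛⬛⬛
❓❓❓❓🟦🟫🟫🟫🟫⬛⬛⬛⬛⬛⬛
❓❓❓❓❓🟫🟩🟫🟩⬛⬛⬛⬛⬛⬛
❓❓❓❓❓❓❓❓❓⬛⬛⬛⬛⬛⬛
❓❓❓❓❓❓❓❓❓⬛⬛⬛⬛⬛⬛
❓❓❓❓❓❓❓❓❓⬛⬛⬛⬛⬛⬛
❓❓❓❓❓❓❓❓❓⬛⬛⬛⬛⬛⬛
❓❓❓❓❓❓❓❓❓⬛⬛⬛⬛⬛⬛

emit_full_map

⬛🟩🟩⬛🟩
🟦🟩🟦🟦⬛
⬛🟩🟫🟫🟦
⬜🟫🟫🟦🟦
🟫⬜⬜🟦🟫
🟩⬛⬜🟩🟩
⬛🟫⬛🔴🟩
🟦🟫🟫🟫🟫
❓🟫🟩🟫🟩

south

❓❓❓❓⬛🟩🟩⬛🟩⬛⬛⬛⬛⬛⬛
❓❓❓❓🟦🟩🟦🟦⬛⬛⬛⬛⬛⬛⬛
❓❓❓❓⬛🟩🟫🟫🟦⬛⬛⬛⬛⬛⬛
❓❓❓❓⬜🟫🟫🟦🟦⬛⬛⬛⬛⬛⬛
❓❓❓❓🟫⬜⬜🟦🟫⬛⬛⬛⬛⬛⬛
❓❓❓❓🟩⬛⬜🟩🟩⬛⬛⬛⬛⬛⬛
❓❓❓❓⬛🟫⬛🟫🟩⬛⬛⬛⬛⬛⬛
❓❓❓❓🟦🟫🟫🔴🟫⬛⬛⬛⬛⬛⬛
❓❓❓❓❓🟫🟩🟫🟩⬛⬛⬛⬛⬛⬛
❓❓❓❓❓🟩🟩🟩🟫⬛⬛⬛⬛⬛⬛
❓❓❓❓❓❓❓❓❓⬛⬛⬛⬛⬛⬛
❓❓❓❓❓❓❓❓❓⬛⬛⬛⬛⬛⬛
❓❓❓❓❓❓❓❓❓⬛⬛⬛⬛⬛⬛
❓❓❓❓❓❓❓❓❓⬛⬛⬛⬛⬛⬛
❓❓❓❓❓❓❓❓❓⬛⬛⬛⬛⬛⬛

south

❓❓❓❓🟦🟩🟦🟦⬛⬛⬛⬛⬛⬛⬛
❓❓❓❓⬛🟩🟫🟫🟦⬛⬛⬛⬛⬛⬛
❓❓❓❓⬜🟫🟫🟦🟦⬛⬛⬛⬛⬛⬛
❓❓❓❓🟫⬜⬜🟦🟫⬛⬛⬛⬛⬛⬛
❓❓❓❓🟩⬛⬜🟩🟩⬛⬛⬛⬛⬛⬛
❓❓❓❓⬛🟫⬛🟫🟩⬛⬛⬛⬛⬛⬛
❓❓❓❓🟦🟫🟫🟫🟫⬛⬛⬛⬛⬛⬛
❓❓❓❓❓🟫🟩🔴🟩⬛⬛⬛⬛⬛⬛
❓❓❓❓❓🟩🟩🟩🟫⬛⬛⬛⬛⬛⬛
❓❓❓❓❓🟫🟫🟫⬜⬛⬛⬛⬛⬛⬛
❓❓❓❓❓❓❓❓❓⬛⬛⬛⬛⬛⬛
❓❓❓❓❓❓❓❓❓⬛⬛⬛⬛⬛⬛
❓❓❓❓❓❓❓❓❓⬛⬛⬛⬛⬛⬛
❓❓❓❓❓❓❓❓❓⬛⬛⬛⬛⬛⬛
❓❓❓❓❓❓❓❓❓⬛⬛⬛⬛⬛⬛

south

❓❓❓❓⬛🟩🟫🟫🟦⬛⬛⬛⬛⬛⬛
❓❓❓❓⬜🟫🟫🟦🟦⬛⬛⬛⬛⬛⬛
❓❓❓❓🟫⬜⬜🟦🟫⬛⬛⬛⬛⬛⬛
❓❓❓❓🟩⬛⬜🟩🟩⬛⬛⬛⬛⬛⬛
❓❓❓❓⬛🟫⬛🟫🟩⬛⬛⬛⬛⬛⬛
❓❓❓❓🟦🟫🟫🟫🟫⬛⬛⬛⬛⬛⬛
❓❓❓❓❓🟫🟩🟫🟩⬛⬛⬛⬛⬛⬛
❓❓❓❓❓🟩🟩🔴🟫⬛⬛⬛⬛⬛⬛
❓❓❓❓❓🟫🟫🟫⬜⬛⬛⬛⬛⬛⬛
❓❓❓❓❓🟩⬜🟩⬛⬛⬛⬛⬛⬛⬛
❓❓❓❓❓❓❓❓❓⬛⬛⬛⬛⬛⬛
❓❓❓❓❓❓❓❓❓⬛⬛⬛⬛⬛⬛
❓❓❓❓❓❓❓❓❓⬛⬛⬛⬛⬛⬛
❓❓❓❓❓❓❓❓❓⬛⬛⬛⬛⬛⬛
❓❓❓❓❓❓❓❓❓⬛⬛⬛⬛⬛⬛

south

❓❓❓❓⬜🟫🟫🟦🟦⬛⬛⬛⬛⬛⬛
❓❓❓❓🟫⬜⬜🟦🟫⬛⬛⬛⬛⬛⬛
❓❓❓❓🟩⬛⬜🟩🟩⬛⬛⬛⬛⬛⬛
❓❓❓❓⬛🟫⬛🟫🟩⬛⬛⬛⬛⬛⬛
❓❓❓❓🟦🟫🟫🟫🟫⬛⬛⬛⬛⬛⬛
❓❓❓❓❓🟫🟩🟫🟩⬛⬛⬛⬛⬛⬛
❓❓❓❓❓🟩🟩🟩🟫⬛⬛⬛⬛⬛⬛
❓❓❓❓❓🟫🟫🔴⬜⬛⬛⬛⬛⬛⬛
❓❓❓❓❓🟩⬜🟩⬛⬛⬛⬛⬛⬛⬛
❓❓❓❓❓🟩⬜⬜🟩⬛⬛⬛⬛⬛⬛
❓❓❓❓❓❓❓❓❓⬛⬛⬛⬛⬛⬛
❓❓❓❓❓❓❓❓❓⬛⬛⬛⬛⬛⬛
❓❓❓❓❓❓❓❓❓⬛⬛⬛⬛⬛⬛
❓❓❓❓❓❓❓❓❓⬛⬛⬛⬛⬛⬛
❓❓❓❓❓❓❓❓❓⬛⬛⬛⬛⬛⬛

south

❓❓❓❓🟫⬜⬜🟦🟫⬛⬛⬛⬛⬛⬛
❓❓❓❓🟩⬛⬜🟩🟩⬛⬛⬛⬛⬛⬛
❓❓❓❓⬛🟫⬛🟫🟩⬛⬛⬛⬛⬛⬛
❓❓❓❓🟦🟫🟫🟫🟫⬛⬛⬛⬛⬛⬛
❓❓❓❓❓🟫🟩🟫🟩⬛⬛⬛⬛⬛⬛
❓❓❓❓❓🟩🟩🟩🟫⬛⬛⬛⬛⬛⬛
❓❓❓❓❓🟫🟫🟫⬜⬛⬛⬛⬛⬛⬛
❓❓❓❓❓🟩⬜🔴⬛⬛⬛⬛⬛⬛⬛
❓❓❓❓❓🟩⬜⬜🟩⬛⬛⬛⬛⬛⬛
❓❓❓❓❓🟩⬛🟩⬜⬛⬛⬛⬛⬛⬛
❓❓❓❓❓❓❓❓❓⬛⬛⬛⬛⬛⬛
❓❓❓❓❓❓❓❓❓⬛⬛⬛⬛⬛⬛
❓❓❓❓❓❓❓❓❓⬛⬛⬛⬛⬛⬛
❓❓❓❓❓❓❓❓❓⬛⬛⬛⬛⬛⬛
❓❓❓❓❓❓❓❓❓⬛⬛⬛⬛⬛⬛

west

❓❓❓❓❓🟫⬜⬜🟦🟫⬛⬛⬛⬛⬛
❓❓❓❓❓🟩⬛⬜🟩🟩⬛⬛⬛⬛⬛
❓❓❓❓❓⬛🟫⬛🟫🟩⬛⬛⬛⬛⬛
❓❓❓❓❓🟦🟫🟫🟫🟫⬛⬛⬛⬛⬛
❓❓❓❓❓❓🟫🟩🟫🟩⬛⬛⬛⬛⬛
❓❓❓❓❓🟫🟩🟩🟩🟫⬛⬛⬛⬛⬛
❓❓❓❓❓🟫🟫🟫🟫⬜⬛⬛⬛⬛⬛
❓❓❓❓❓🟩🟩🔴🟩⬛⬛⬛⬛⬛⬛
❓❓❓❓❓⬜🟩⬜⬜🟩⬛⬛⬛⬛⬛
❓❓❓❓❓⬜🟩⬛🟩⬜⬛⬛⬛⬛⬛
❓❓❓❓❓❓❓❓❓❓⬛⬛⬛⬛⬛
❓❓❓❓❓❓❓❓❓❓⬛⬛⬛⬛⬛
❓❓❓❓❓❓❓❓❓❓⬛⬛⬛⬛⬛
❓❓❓❓❓❓❓❓❓❓⬛⬛⬛⬛⬛
❓❓❓❓❓❓❓❓❓❓⬛⬛⬛⬛⬛

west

❓❓❓❓❓❓🟫⬜⬜🟦🟫⬛⬛⬛⬛
❓❓❓❓❓❓🟩⬛⬜🟩🟩⬛⬛⬛⬛
❓❓❓❓❓❓⬛🟫⬛🟫🟩⬛⬛⬛⬛
❓❓❓❓❓❓🟦🟫🟫🟫🟫⬛⬛⬛⬛
❓❓❓❓❓❓❓🟫🟩🟫🟩⬛⬛⬛⬛
❓❓❓❓❓🟦🟫🟩🟩🟩🟫⬛⬛⬛⬛
❓❓❓❓❓⬜🟫🟫🟫🟫⬜⬛⬛⬛⬛
❓❓❓❓❓🟩🟩🔴⬜🟩⬛⬛⬛⬛⬛
❓❓❓❓❓🟩⬜🟩⬜⬜🟩⬛⬛⬛⬛
❓❓❓❓❓🟫⬜🟩⬛🟩⬜⬛⬛⬛⬛
❓❓❓❓❓❓❓❓❓❓❓⬛⬛⬛⬛
❓❓❓❓❓❓❓❓❓❓❓⬛⬛⬛⬛
❓❓❓❓❓❓❓❓❓❓❓⬛⬛⬛⬛
❓❓❓❓❓❓❓❓❓❓❓⬛⬛⬛⬛
❓❓❓❓❓❓❓❓❓❓❓⬛⬛⬛⬛

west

❓❓❓❓❓❓❓🟫⬜⬜🟦🟫⬛⬛⬛
❓❓❓❓❓❓❓🟩⬛⬜🟩🟩⬛⬛⬛
❓❓❓❓❓❓❓⬛🟫⬛🟫🟩⬛⬛⬛
❓❓❓❓❓❓❓🟦🟫🟫🟫🟫⬛⬛⬛
❓❓❓❓❓❓❓❓🟫🟩🟫🟩⬛⬛⬛
❓❓❓❓❓🟩🟦🟫🟩🟩🟩🟫⬛⬛⬛
❓❓❓❓❓🟫⬜🟫🟫🟫🟫⬜⬛⬛⬛
❓❓❓❓❓🟫🟩🔴🟩⬜🟩⬛⬛⬛⬛
❓❓❓❓❓🟫🟩⬜🟩⬜⬜🟩⬛⬛⬛
❓❓❓❓❓🟦🟫⬜🟩⬛🟩⬜⬛⬛⬛
❓❓❓❓❓❓❓❓❓❓❓❓⬛⬛⬛
❓❓❓❓❓❓❓❓❓❓❓❓⬛⬛⬛
❓❓❓❓❓❓❓❓❓❓❓❓⬛⬛⬛
❓❓❓❓❓❓❓❓❓❓❓❓⬛⬛⬛
❓❓❓❓❓❓❓❓❓❓❓❓⬛⬛⬛

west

❓❓❓❓❓❓❓❓🟫⬜⬜🟦🟫⬛⬛
❓❓❓❓❓❓❓❓🟩⬛⬜🟩🟩⬛⬛
❓❓❓❓❓❓❓❓⬛🟫⬛🟫🟩⬛⬛
❓❓❓❓❓❓❓❓🟦🟫🟫🟫🟫⬛⬛
❓❓❓❓❓❓❓❓❓🟫🟩🟫🟩⬛⬛
❓❓❓❓❓🟦🟩🟦🟫🟩🟩🟩🟫⬛⬛
❓❓❓❓❓⬜🟫⬜🟫🟫🟫🟫⬜⬛⬛
❓❓❓❓❓⬜🟫🔴🟩🟩⬜🟩⬛⬛⬛
❓❓❓❓❓🟫🟫🟩⬜🟩⬜⬜🟩⬛⬛
❓❓❓❓❓⬜🟦🟫⬜🟩⬛🟩⬜⬛⬛
❓❓❓❓❓❓❓❓❓❓❓❓❓⬛⬛
❓❓❓❓❓❓❓❓❓❓❓❓❓⬛⬛
❓❓❓❓❓❓❓❓❓❓❓❓❓⬛⬛
❓❓❓❓❓❓❓❓❓❓❓❓❓⬛⬛
❓❓❓❓❓❓❓❓❓❓❓❓❓⬛⬛

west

❓❓❓❓❓❓❓❓❓🟫⬜⬜🟦🟫⬛
❓❓❓❓❓❓❓❓❓🟩⬛⬜🟩🟩⬛
❓❓❓❓❓❓❓❓❓⬛🟫⬛🟫🟩⬛
❓❓❓❓❓❓❓❓❓🟦🟫🟫🟫🟫⬛
❓❓❓❓❓❓❓❓❓❓🟫🟩🟫🟩⬛
❓❓❓❓❓⬛🟦🟩🟦🟫🟩🟩🟩🟫⬛
❓❓❓❓❓🟫⬜🟫⬜🟫🟫🟫🟫⬜⬛
❓❓❓❓❓⬜⬜🔴🟩🟩🟩⬜🟩⬛⬛
❓❓❓❓❓🟦🟫🟫🟩⬜🟩⬜⬜🟩⬛
❓❓❓❓❓⬛⬜🟦🟫⬜🟩⬛🟩⬜⬛
❓❓❓❓❓❓❓❓❓❓❓❓❓❓⬛
❓❓❓❓❓❓❓❓❓❓❓❓❓❓⬛
❓❓❓❓❓❓❓❓❓❓❓❓❓❓⬛
❓❓❓❓❓❓❓❓❓❓❓❓❓❓⬛
❓❓❓❓❓❓❓❓❓❓❓❓❓❓⬛

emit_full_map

❓❓❓❓⬛🟩🟩⬛🟩
❓❓❓❓🟦🟩🟦🟦⬛
❓❓❓❓⬛🟩🟫🟫🟦
❓❓❓❓⬜🟫🟫🟦🟦
❓❓❓❓🟫⬜⬜🟦🟫
❓❓❓❓🟩⬛⬜🟩🟩
❓❓❓❓⬛🟫⬛🟫🟩
❓❓❓❓🟦🟫🟫🟫🟫
❓❓❓❓❓🟫🟩🟫🟩
⬛🟦🟩🟦🟫🟩🟩🟩🟫
🟫⬜🟫⬜🟫🟫🟫🟫⬜
⬜⬜🔴🟩🟩🟩⬜🟩⬛
🟦🟫🟫🟩⬜🟩⬜⬜🟩
⬛⬜🟦🟫⬜🟩⬛🟩⬜
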